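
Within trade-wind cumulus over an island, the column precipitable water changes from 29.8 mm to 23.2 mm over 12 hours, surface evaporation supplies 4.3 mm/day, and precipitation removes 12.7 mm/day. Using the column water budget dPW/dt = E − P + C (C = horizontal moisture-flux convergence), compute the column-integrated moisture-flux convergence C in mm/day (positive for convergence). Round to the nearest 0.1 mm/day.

dPW/dt = (23.2 − 29.8) mm / (12/24 day) = -13.200 mm/day.
C = dPW/dt − E + P = (-13.200) − 4.3 + 12.7 = -4.8 mm/day.

C ≈ -4.8 mm/day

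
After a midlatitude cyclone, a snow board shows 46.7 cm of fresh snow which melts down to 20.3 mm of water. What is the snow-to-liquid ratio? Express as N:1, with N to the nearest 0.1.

Ratio = snow depth / SWE = 467 mm / 20.3 mm = 23.0, i.e. 23.0:1.

ratio ≈ 23.0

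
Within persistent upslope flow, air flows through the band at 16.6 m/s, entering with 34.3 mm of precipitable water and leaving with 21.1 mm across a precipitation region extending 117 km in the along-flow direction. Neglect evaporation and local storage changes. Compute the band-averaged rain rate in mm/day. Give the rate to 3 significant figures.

R ≈ 162 mm/day

Column moisture flux per unit crosswind length is F = V × PW.
Inflow: F_in = 16.6 × 34.3 = 569.38 mm·m/s
Outflow: F_out = 16.6 × 21.1 = 350.26 mm·m/s
Steady-state rate R = (F_in − F_out)/L = (569.38 − 350.26) / 117000 m = 1.873e-03 mm/s.
R = 1.873e-03 × 3600 × 24 = 162 mm/day.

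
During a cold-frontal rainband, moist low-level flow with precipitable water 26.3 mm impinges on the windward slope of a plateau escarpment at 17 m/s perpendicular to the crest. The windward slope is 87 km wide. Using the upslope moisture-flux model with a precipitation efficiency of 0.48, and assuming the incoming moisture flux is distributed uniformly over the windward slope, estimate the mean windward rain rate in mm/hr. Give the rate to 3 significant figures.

R ≈ 8.88 mm/hr

Incoming column moisture flux per unit ridge length: F = V × PW = 17 × 26.3 = 447.1 mm·m/s.
Spread over the 87 km slope with efficiency ε = 0.48: R = ε·F/W = 0.48 × 447.1 / 87000 m = 2.467e-03 mm/s.
R = 2.467e-03 × 3600 = 8.88 mm/hr.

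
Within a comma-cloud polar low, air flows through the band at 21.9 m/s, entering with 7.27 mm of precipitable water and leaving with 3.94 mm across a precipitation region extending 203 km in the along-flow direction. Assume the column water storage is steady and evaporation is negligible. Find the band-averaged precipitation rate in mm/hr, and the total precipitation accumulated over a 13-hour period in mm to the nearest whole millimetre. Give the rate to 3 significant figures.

Column moisture flux per unit crosswind length is F = V × PW.
Inflow: F_in = 21.9 × 7.27 = 159.213 mm·m/s
Outflow: F_out = 21.9 × 3.94 = 86.286 mm·m/s
Steady-state rate R = (F_in − F_out)/L = (159.213 − 86.286) / 203000 m = 3.592e-04 mm/s.
R = 3.592e-04 × 3600 = 1.29 mm/hr.
Over 13 h: total = 1.29 × 13 = 16.77 ≈ 17 mm.

R ≈ 1.29 mm/hr; total ≈ 17 mm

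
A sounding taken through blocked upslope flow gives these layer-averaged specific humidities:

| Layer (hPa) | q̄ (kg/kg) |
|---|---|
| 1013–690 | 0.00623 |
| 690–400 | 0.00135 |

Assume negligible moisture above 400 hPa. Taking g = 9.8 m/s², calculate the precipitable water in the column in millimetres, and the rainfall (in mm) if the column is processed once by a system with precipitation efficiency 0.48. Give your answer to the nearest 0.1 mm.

Precipitable water is the column-integrated vapour mass per unit area: PW = (1/g) Σ q̄ Δp, with q in kg/kg and Δp in Pa (1 kg/m² of water = 1 mm).
Layer 1013–690 hPa: Δp = 323 hPa = 32300 Pa, q̄ = 0.00623 kg/kg → 0.00623 × 32300 / 9.8 = 20.53 mm
Layer 690–400 hPa: Δp = 290 hPa = 29000 Pa, q̄ = 0.00135 kg/kg → 0.00135 × 29000 / 9.8 = 3.99 mm
PW = 20.53 + 3.99 = 24.52 ≈ 24.5 mm.
Rainfall = ε × PW = 0.48 × 24.5 = 11.8 mm.

PW ≈ 24.5 mm; rainfall ≈ 11.8 mm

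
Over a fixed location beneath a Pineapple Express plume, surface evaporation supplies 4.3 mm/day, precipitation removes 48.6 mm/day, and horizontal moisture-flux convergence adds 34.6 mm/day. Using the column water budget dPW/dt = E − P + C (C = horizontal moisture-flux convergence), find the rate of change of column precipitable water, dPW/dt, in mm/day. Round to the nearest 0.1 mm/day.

dPW/dt = E − P + C = 4.3 − 48.6 + (34.6) = -9.7 mm/day.

dPW/dt ≈ -9.7 mm/day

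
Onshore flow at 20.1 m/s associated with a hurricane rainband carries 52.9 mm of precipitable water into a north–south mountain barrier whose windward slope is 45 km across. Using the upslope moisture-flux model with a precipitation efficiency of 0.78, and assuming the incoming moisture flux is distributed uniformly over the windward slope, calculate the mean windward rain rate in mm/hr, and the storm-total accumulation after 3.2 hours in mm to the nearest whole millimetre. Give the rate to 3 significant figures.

R ≈ 66.3 mm/hr; total ≈ 212 mm

Incoming column moisture flux per unit ridge length: F = V × PW = 20.1 × 52.9 = 1063.29 mm·m/s.
Spread over the 45 km slope with efficiency ε = 0.78: R = ε·F/W = 0.78 × 1063.29 / 45000 m = 1.843e-02 mm/s.
R = 1.843e-02 × 3600 = 66.3 mm/hr.
Over 3.2 h: total = 66.3 × 3.2 = 212.16 ≈ 212 mm.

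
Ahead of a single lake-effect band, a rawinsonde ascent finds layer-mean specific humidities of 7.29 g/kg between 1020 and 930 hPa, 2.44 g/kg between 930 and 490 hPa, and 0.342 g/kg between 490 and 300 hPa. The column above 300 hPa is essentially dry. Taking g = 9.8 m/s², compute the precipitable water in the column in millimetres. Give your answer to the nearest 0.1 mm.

PW ≈ 18.3 mm

Precipitable water is the column-integrated vapour mass per unit area: PW = (1/g) Σ q̄ Δp, with q in kg/kg and Δp in Pa (1 kg/m² of water = 1 mm).
Layer 1020–930 hPa: Δp = 90 hPa = 9000 Pa, q̄ = 0.00729 kg/kg → 0.00729 × 9000 / 9.8 = 6.69 mm
Layer 930–490 hPa: Δp = 440 hPa = 44000 Pa, q̄ = 0.00244 kg/kg → 0.00244 × 44000 / 9.8 = 10.96 mm
Layer 490–300 hPa: Δp = 190 hPa = 19000 Pa, q̄ = 0.000342 kg/kg → 0.000342 × 19000 / 9.8 = 0.66 mm
PW = 6.69 + 10.96 + 0.66 = 18.31 ≈ 18.3 mm.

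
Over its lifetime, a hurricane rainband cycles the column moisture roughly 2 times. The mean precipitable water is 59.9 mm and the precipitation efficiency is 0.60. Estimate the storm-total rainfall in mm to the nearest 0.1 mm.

rainfall ≈ 71.9 mm

Each cycle deposits ε × PW = 0.60 × 59.9 = 35.94 mm.
Over 2 cycles: 2 × 35.94 = 71.9 mm.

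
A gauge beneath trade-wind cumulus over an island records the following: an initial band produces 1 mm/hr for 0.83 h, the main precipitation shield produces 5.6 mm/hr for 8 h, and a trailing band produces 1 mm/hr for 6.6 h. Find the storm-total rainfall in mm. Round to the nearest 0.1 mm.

total ≈ 52.2 mm

Total = Σ Rᵢ Δtᵢ = 1 × 0.83 + 5.6 × 8 + 1 × 6.6
      = 0.83 + 44.8 + 6.6 = 52.2 mm.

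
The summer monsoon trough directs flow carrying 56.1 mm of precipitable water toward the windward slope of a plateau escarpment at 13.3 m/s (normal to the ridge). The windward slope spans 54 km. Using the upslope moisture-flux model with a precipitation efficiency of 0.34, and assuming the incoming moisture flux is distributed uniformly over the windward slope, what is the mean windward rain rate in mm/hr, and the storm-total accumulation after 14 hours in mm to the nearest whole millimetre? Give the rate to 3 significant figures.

Incoming column moisture flux per unit ridge length: F = V × PW = 13.3 × 56.1 = 746.13 mm·m/s.
Spread over the 54 km slope with efficiency ε = 0.34: R = ε·F/W = 0.34 × 746.13 / 54000 m = 4.698e-03 mm/s.
R = 4.698e-03 × 3600 = 16.9 mm/hr.
Over 14 h: total = 16.9 × 14 = 236.6 ≈ 237 mm.

R ≈ 16.9 mm/hr; total ≈ 237 mm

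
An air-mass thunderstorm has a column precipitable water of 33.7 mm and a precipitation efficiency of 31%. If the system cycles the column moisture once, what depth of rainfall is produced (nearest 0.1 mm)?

Rainfall = ε × PW = 0.31 × 33.7 = 10.4 mm.

rainfall ≈ 10.4 mm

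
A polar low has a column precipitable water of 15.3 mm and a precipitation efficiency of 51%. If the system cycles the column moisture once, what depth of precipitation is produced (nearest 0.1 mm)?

precipitation ≈ 7.8 mm

Precipitation = ε × PW = 0.51 × 15.3 = 7.8 mm.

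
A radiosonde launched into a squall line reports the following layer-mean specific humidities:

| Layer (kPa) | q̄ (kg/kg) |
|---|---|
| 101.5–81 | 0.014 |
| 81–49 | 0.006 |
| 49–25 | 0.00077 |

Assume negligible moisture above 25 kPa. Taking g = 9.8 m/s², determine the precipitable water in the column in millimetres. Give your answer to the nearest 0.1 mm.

PW ≈ 50.8 mm

Precipitable water is the column-integrated vapour mass per unit area: PW = (1/g) Σ q̄ Δp, with q in kg/kg and Δp in Pa (1 kg/m² of water = 1 mm).
Layer 101.5–81 kPa: Δp = 205 hPa = 20500 Pa, q̄ = 0.014 kg/kg → 0.014 × 20500 / 9.8 = 29.29 mm
Layer 81–49 kPa: Δp = 320 hPa = 32000 Pa, q̄ = 0.006 kg/kg → 0.006 × 32000 / 9.8 = 19.59 mm
Layer 49–25 kPa: Δp = 240 hPa = 24000 Pa, q̄ = 0.00077 kg/kg → 0.00077 × 24000 / 9.8 = 1.89 mm
PW = 29.29 + 19.59 + 1.89 = 50.77 ≈ 50.8 mm.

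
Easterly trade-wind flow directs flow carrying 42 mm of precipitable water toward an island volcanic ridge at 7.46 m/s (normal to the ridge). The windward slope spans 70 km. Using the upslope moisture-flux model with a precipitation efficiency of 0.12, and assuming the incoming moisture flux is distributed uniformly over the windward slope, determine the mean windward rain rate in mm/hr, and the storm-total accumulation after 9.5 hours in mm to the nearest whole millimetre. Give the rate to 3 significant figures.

R ≈ 1.93 mm/hr; total ≈ 18 mm

Incoming column moisture flux per unit ridge length: F = V × PW = 7.46 × 42 = 313.32 mm·m/s.
Spread over the 70 km slope with efficiency ε = 0.12: R = ε·F/W = 0.12 × 313.32 / 70000 m = 5.371e-04 mm/s.
R = 5.371e-04 × 3600 = 1.93 mm/hr.
Over 9.5 h: total = 1.93 × 9.5 = 18.335 ≈ 18 mm.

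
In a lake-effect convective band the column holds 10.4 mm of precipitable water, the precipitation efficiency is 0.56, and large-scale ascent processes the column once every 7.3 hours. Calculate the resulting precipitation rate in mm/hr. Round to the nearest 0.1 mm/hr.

R ≈ 0.8 mm/hr

Each overturning extracts ε × PW = 0.56 × 10.4 = 5.824 mm.
Rate = ε·PW / τ = 5.824 / 7.3 h = 0.8 mm/hr.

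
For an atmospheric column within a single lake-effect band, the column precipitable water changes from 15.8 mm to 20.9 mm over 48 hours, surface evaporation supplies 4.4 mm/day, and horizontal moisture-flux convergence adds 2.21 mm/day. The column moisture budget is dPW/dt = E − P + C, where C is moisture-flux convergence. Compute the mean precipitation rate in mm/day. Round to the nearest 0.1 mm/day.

P ≈ 4.1 mm/day

dPW/dt = (20.9 − 15.8) mm / (48/24 day) = +2.550 mm/day.
P = E + C − dPW/dt = 4.4 + (2.21) − (+2.550) = 4.1 mm/day.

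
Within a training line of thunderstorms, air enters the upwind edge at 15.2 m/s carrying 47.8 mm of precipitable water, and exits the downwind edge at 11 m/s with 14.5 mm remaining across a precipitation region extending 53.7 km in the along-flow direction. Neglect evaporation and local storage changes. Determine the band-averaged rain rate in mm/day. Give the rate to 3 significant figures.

R ≈ 912 mm/day

Column moisture flux per unit crosswind length is F = V × PW.
Inflow: F_in = 15.2 × 47.8 = 726.56 mm·m/s
Outflow: F_out = 11 × 14.5 = 159.5 mm·m/s
Steady-state rate R = (F_in − F_out)/L = (726.56 − 159.5) / 53700 m = 1.056e-02 mm/s.
R = 1.056e-02 × 3600 × 24 = 912 mm/day.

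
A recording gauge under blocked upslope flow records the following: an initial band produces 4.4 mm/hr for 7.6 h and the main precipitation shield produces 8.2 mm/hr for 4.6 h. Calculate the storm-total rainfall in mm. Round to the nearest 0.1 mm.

Total = Σ Rᵢ Δtᵢ = 4.4 × 7.6 + 8.2 × 4.6
      = 33.44 + 37.72 = 71.2 mm.

total ≈ 71.2 mm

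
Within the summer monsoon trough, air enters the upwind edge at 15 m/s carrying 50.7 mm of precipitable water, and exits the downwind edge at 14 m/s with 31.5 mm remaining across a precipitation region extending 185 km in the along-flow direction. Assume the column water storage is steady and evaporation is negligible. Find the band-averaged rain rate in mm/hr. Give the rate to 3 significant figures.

Column moisture flux per unit crosswind length is F = V × PW.
Inflow: F_in = 15 × 50.7 = 760.5 mm·m/s
Outflow: F_out = 14 × 31.5 = 441 mm·m/s
Steady-state rate R = (F_in − F_out)/L = (760.5 − 441) / 185000 m = 1.727e-03 mm/s.
R = 1.727e-03 × 3600 = 6.22 mm/hr.

R ≈ 6.22 mm/hr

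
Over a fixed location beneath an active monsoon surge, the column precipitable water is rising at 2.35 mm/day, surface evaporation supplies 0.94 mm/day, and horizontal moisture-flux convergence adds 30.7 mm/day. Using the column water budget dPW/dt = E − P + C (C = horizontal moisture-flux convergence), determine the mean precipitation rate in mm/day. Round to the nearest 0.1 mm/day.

P ≈ 29.3 mm/day

dPW/dt = +2.35 mm/day.
P = E + C − dPW/dt = 0.94 + (30.7) − (+2.35) = 29.3 mm/day.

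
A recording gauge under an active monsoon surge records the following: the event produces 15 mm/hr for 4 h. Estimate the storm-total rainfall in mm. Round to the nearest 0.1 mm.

total ≈ 60.0 mm

Total = Σ Rᵢ Δtᵢ = 15 × 4
      = 60 = 60.0 mm.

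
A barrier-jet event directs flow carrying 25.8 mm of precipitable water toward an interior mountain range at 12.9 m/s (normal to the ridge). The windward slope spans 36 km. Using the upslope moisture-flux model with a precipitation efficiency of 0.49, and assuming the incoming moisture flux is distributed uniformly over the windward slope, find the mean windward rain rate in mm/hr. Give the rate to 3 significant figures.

Incoming column moisture flux per unit ridge length: F = V × PW = 12.9 × 25.8 = 332.82 mm·m/s.
Spread over the 36 km slope with efficiency ε = 0.49: R = ε·F/W = 0.49 × 332.82 / 36000 m = 4.530e-03 mm/s.
R = 4.530e-03 × 3600 = 16.3 mm/hr.

R ≈ 16.3 mm/hr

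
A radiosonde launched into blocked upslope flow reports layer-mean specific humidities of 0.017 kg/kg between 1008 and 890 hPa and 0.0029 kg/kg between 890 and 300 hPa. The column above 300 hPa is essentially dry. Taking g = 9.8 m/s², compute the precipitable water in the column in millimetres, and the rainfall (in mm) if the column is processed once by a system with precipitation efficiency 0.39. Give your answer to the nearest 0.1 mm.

PW ≈ 37.9 mm; rainfall ≈ 14.8 mm

Precipitable water is the column-integrated vapour mass per unit area: PW = (1/g) Σ q̄ Δp, with q in kg/kg and Δp in Pa (1 kg/m² of water = 1 mm).
Layer 1008–890 hPa: Δp = 118 hPa = 11800 Pa, q̄ = 0.017 kg/kg → 0.017 × 11800 / 9.8 = 20.47 mm
Layer 890–300 hPa: Δp = 590 hPa = 59000 Pa, q̄ = 0.0029 kg/kg → 0.0029 × 59000 / 9.8 = 17.46 mm
PW = 20.47 + 17.46 = 37.93 ≈ 37.9 mm.
Rainfall = ε × PW = 0.39 × 37.9 = 14.8 mm.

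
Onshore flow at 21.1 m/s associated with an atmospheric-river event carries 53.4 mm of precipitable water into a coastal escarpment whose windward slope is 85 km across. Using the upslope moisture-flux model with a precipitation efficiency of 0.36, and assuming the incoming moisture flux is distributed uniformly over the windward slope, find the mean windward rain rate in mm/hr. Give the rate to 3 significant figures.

Incoming column moisture flux per unit ridge length: F = V × PW = 21.1 × 53.4 = 1126.74 mm·m/s.
Spread over the 85 km slope with efficiency ε = 0.36: R = ε·F/W = 0.36 × 1126.74 / 85000 m = 4.772e-03 mm/s.
R = 4.772e-03 × 3600 = 17.2 mm/hr.

R ≈ 17.2 mm/hr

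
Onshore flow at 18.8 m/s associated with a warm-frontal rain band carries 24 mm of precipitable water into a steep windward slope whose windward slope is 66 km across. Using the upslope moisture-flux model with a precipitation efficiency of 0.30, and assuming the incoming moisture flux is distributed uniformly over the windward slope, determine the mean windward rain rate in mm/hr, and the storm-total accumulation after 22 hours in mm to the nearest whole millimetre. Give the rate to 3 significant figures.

R ≈ 7.38 mm/hr; total ≈ 162 mm

Incoming column moisture flux per unit ridge length: F = V × PW = 18.8 × 24 = 451.2 mm·m/s.
Spread over the 66 km slope with efficiency ε = 0.30: R = ε·F/W = 0.30 × 451.2 / 66000 m = 2.051e-03 mm/s.
R = 2.051e-03 × 3600 = 7.38 mm/hr.
Over 22 h: total = 7.38 × 22 = 162.36 ≈ 162 mm.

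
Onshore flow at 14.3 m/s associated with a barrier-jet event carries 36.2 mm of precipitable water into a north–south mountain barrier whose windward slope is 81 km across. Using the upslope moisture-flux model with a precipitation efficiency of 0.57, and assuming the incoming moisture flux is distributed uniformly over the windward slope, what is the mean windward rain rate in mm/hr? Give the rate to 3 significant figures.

Incoming column moisture flux per unit ridge length: F = V × PW = 14.3 × 36.2 = 517.66 mm·m/s.
Spread over the 81 km slope with efficiency ε = 0.57: R = ε·F/W = 0.57 × 517.66 / 81000 m = 3.643e-03 mm/s.
R = 3.643e-03 × 3600 = 13.1 mm/hr.

R ≈ 13.1 mm/hr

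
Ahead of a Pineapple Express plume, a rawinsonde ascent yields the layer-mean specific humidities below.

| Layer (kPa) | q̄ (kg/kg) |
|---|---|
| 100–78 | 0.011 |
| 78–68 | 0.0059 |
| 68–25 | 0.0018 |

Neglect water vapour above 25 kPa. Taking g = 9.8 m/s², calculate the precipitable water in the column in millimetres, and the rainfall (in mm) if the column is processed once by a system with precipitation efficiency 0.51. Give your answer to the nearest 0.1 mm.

PW ≈ 38.6 mm; rainfall ≈ 19.7 mm

Precipitable water is the column-integrated vapour mass per unit area: PW = (1/g) Σ q̄ Δp, with q in kg/kg and Δp in Pa (1 kg/m² of water = 1 mm).
Layer 100–78 kPa: Δp = 220 hPa = 22000 Pa, q̄ = 0.011 kg/kg → 0.011 × 22000 / 9.8 = 24.69 mm
Layer 78–68 kPa: Δp = 100 hPa = 10000 Pa, q̄ = 0.0059 kg/kg → 0.0059 × 10000 / 9.8 = 6.02 mm
Layer 68–25 kPa: Δp = 430 hPa = 43000 Pa, q̄ = 0.0018 kg/kg → 0.0018 × 43000 / 9.8 = 7.90 mm
PW = 24.69 + 6.02 + 7.90 = 38.61 ≈ 38.6 mm.
Rainfall = ε × PW = 0.51 × 38.6 = 19.7 mm.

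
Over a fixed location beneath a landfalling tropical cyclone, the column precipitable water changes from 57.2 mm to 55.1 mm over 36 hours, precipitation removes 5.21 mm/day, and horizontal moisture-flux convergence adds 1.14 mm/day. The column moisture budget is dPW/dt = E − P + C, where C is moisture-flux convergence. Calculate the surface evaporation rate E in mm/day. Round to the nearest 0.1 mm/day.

E ≈ 2.7 mm/day

dPW/dt = (55.1 − 57.2) mm / (36/24 day) = -1.400 mm/day.
E = dPW/dt + P − C = (-1.400) + 5.21 − (1.14) = 2.7 mm/day.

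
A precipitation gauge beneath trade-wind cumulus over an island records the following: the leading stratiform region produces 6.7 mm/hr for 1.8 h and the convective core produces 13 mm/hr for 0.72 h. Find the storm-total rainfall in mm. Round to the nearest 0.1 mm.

Total = Σ Rᵢ Δtᵢ = 6.7 × 1.8 + 13 × 0.72
      = 12.06 + 9.36 = 21.4 mm.

total ≈ 21.4 mm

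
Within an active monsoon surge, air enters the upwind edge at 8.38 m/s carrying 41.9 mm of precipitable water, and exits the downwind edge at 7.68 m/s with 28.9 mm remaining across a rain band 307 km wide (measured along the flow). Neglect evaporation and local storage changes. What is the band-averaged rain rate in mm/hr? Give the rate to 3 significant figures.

R ≈ 1.51 mm/hr

Column moisture flux per unit crosswind length is F = V × PW.
Inflow: F_in = 8.38 × 41.9 = 351.122 mm·m/s
Outflow: F_out = 7.68 × 28.9 = 221.952 mm·m/s
Steady-state rate R = (F_in − F_out)/L = (351.122 − 221.952) / 307000 m = 4.207e-04 mm/s.
R = 4.207e-04 × 3600 = 1.51 mm/hr.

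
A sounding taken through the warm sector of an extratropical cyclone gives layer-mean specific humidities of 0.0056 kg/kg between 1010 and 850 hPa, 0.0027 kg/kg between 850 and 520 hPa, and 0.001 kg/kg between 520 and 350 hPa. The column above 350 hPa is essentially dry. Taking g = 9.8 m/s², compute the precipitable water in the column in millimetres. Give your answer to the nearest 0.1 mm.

PW ≈ 20.0 mm

Precipitable water is the column-integrated vapour mass per unit area: PW = (1/g) Σ q̄ Δp, with q in kg/kg and Δp in Pa (1 kg/m² of water = 1 mm).
Layer 1010–850 hPa: Δp = 160 hPa = 16000 Pa, q̄ = 0.0056 kg/kg → 0.0056 × 16000 / 9.8 = 9.14 mm
Layer 850–520 hPa: Δp = 330 hPa = 33000 Pa, q̄ = 0.0027 kg/kg → 0.0027 × 33000 / 9.8 = 9.09 mm
Layer 520–350 hPa: Δp = 170 hPa = 17000 Pa, q̄ = 0.001 kg/kg → 0.001 × 17000 / 9.8 = 1.73 mm
PW = 9.14 + 9.09 + 1.73 = 19.96 ≈ 20.0 mm.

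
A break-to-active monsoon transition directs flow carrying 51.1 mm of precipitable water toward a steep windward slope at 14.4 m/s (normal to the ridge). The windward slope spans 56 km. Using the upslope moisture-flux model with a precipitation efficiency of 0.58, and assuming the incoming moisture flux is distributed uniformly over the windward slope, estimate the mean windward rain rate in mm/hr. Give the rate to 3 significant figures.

R ≈ 27.4 mm/hr

Incoming column moisture flux per unit ridge length: F = V × PW = 14.4 × 51.1 = 735.84 mm·m/s.
Spread over the 56 km slope with efficiency ε = 0.58: R = ε·F/W = 0.58 × 735.84 / 56000 m = 7.621e-03 mm/s.
R = 7.621e-03 × 3600 = 27.4 mm/hr.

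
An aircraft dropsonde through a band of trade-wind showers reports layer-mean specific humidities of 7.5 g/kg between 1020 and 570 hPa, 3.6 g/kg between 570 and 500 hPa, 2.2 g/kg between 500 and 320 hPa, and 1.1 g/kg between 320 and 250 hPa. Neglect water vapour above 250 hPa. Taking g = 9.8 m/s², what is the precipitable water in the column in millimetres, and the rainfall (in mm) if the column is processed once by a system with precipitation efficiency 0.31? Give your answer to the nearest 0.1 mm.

PW ≈ 41.8 mm; rainfall ≈ 13.0 mm

Precipitable water is the column-integrated vapour mass per unit area: PW = (1/g) Σ q̄ Δp, with q in kg/kg and Δp in Pa (1 kg/m² of water = 1 mm).
Layer 1020–570 hPa: Δp = 450 hPa = 45000 Pa, q̄ = 0.0075 kg/kg → 0.0075 × 45000 / 9.8 = 34.44 mm
Layer 570–500 hPa: Δp = 70 hPa = 7000 Pa, q̄ = 0.0036 kg/kg → 0.0036 × 7000 / 9.8 = 2.57 mm
Layer 500–320 hPa: Δp = 180 hPa = 18000 Pa, q̄ = 0.0022 kg/kg → 0.0022 × 18000 / 9.8 = 4.04 mm
Layer 320–250 hPa: Δp = 70 hPa = 7000 Pa, q̄ = 0.0011 kg/kg → 0.0011 × 7000 / 9.8 = 0.79 mm
PW = 34.44 + 2.57 + 4.04 + 0.79 = 41.84 ≈ 41.8 mm.
Rainfall = ε × PW = 0.31 × 41.8 = 13.0 mm.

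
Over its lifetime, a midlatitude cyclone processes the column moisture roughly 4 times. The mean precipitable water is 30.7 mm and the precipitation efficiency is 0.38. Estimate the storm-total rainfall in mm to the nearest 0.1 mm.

Each cycle deposits ε × PW = 0.38 × 30.7 = 11.666 mm.
Over 4 cycles: 4 × 11.666 = 46.7 mm.

rainfall ≈ 46.7 mm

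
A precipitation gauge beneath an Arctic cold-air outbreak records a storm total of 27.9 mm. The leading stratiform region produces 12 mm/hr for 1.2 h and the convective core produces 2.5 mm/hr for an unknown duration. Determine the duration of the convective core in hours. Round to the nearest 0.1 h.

duration ≈ 5.4 h

Known phases: 12 × 1.2 = 14.4 mm.
Remaining depth = 27.9 − 14.4 = 13.5 mm.
Duration = 13.5 / 2.5 = 5.4 h.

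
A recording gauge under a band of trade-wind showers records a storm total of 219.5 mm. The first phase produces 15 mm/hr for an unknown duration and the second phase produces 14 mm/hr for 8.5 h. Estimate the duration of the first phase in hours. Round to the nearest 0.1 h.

Known phases: 14 × 8.5 = 119 mm.
Remaining depth = 219.5 − 119 = 100.5 mm.
Duration = 100.5 / 15 = 6.7 h.

duration ≈ 6.7 h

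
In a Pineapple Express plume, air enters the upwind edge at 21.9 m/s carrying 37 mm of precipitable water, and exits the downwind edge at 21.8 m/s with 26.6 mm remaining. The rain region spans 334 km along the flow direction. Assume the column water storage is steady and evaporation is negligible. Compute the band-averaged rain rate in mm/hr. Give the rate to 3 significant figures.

R ≈ 2.48 mm/hr

Column moisture flux per unit crosswind length is F = V × PW.
Inflow: F_in = 21.9 × 37 = 810.3 mm·m/s
Outflow: F_out = 21.8 × 26.6 = 579.88 mm·m/s
Steady-state rate R = (F_in − F_out)/L = (810.3 − 579.88) / 334000 m = 6.899e-04 mm/s.
R = 6.899e-04 × 3600 = 2.48 mm/hr.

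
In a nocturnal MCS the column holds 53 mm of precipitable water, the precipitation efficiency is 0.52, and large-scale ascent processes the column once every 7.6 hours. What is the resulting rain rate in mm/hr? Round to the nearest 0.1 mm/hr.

R ≈ 3.6 mm/hr

Each overturning extracts ε × PW = 0.52 × 53 = 27.56 mm.
Rate = ε·PW / τ = 27.56 / 7.6 h = 3.6 mm/hr.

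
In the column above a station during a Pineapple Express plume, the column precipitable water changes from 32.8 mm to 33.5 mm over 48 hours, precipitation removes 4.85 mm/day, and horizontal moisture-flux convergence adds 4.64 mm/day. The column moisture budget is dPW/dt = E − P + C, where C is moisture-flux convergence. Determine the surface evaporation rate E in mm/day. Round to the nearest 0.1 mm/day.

dPW/dt = (33.5 − 32.8) mm / (48/24 day) = +0.350 mm/day.
E = dPW/dt + P − C = (+0.350) + 4.85 − (4.64) = 0.6 mm/day.

E ≈ 0.6 mm/day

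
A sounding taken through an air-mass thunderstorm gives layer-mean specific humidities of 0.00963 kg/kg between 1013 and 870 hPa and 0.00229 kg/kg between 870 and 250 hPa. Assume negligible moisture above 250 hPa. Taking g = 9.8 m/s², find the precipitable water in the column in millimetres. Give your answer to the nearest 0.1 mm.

Precipitable water is the column-integrated vapour mass per unit area: PW = (1/g) Σ q̄ Δp, with q in kg/kg and Δp in Pa (1 kg/m² of water = 1 mm).
Layer 1013–870 hPa: Δp = 143 hPa = 14300 Pa, q̄ = 0.00963 kg/kg → 0.00963 × 14300 / 9.8 = 14.05 mm
Layer 870–250 hPa: Δp = 620 hPa = 62000 Pa, q̄ = 0.00229 kg/kg → 0.00229 × 62000 / 9.8 = 14.49 mm
PW = 14.05 + 14.49 = 28.54 ≈ 28.5 mm.

PW ≈ 28.5 mm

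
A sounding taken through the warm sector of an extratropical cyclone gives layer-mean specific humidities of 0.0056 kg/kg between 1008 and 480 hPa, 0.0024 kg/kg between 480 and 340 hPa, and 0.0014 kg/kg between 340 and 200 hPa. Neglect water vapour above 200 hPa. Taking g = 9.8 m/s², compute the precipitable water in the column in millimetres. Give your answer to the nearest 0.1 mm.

Precipitable water is the column-integrated vapour mass per unit area: PW = (1/g) Σ q̄ Δp, with q in kg/kg and Δp in Pa (1 kg/m² of water = 1 mm).
Layer 1008–480 hPa: Δp = 528 hPa = 52800 Pa, q̄ = 0.0056 kg/kg → 0.0056 × 52800 / 9.8 = 30.17 mm
Layer 480–340 hPa: Δp = 140 hPa = 14000 Pa, q̄ = 0.0024 kg/kg → 0.0024 × 14000 / 9.8 = 3.43 mm
Layer 340–200 hPa: Δp = 140 hPa = 14000 Pa, q̄ = 0.0014 kg/kg → 0.0014 × 14000 / 9.8 = 2.00 mm
PW = 30.17 + 3.43 + 2.00 = 35.60 ≈ 35.6 mm.

PW ≈ 35.6 mm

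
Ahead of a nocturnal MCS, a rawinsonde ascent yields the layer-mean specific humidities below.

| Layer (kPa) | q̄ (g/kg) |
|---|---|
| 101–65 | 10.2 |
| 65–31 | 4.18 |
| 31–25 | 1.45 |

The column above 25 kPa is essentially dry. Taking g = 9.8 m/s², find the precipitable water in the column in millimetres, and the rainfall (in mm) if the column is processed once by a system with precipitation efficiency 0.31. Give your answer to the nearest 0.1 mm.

PW ≈ 52.9 mm; rainfall ≈ 16.4 mm

Precipitable water is the column-integrated vapour mass per unit area: PW = (1/g) Σ q̄ Δp, with q in kg/kg and Δp in Pa (1 kg/m² of water = 1 mm).
Layer 101–65 kPa: Δp = 360 hPa = 36000 Pa, q̄ = 0.0102 kg/kg → 0.0102 × 36000 / 9.8 = 37.47 mm
Layer 65–31 kPa: Δp = 340 hPa = 34000 Pa, q̄ = 0.00418 kg/kg → 0.00418 × 34000 / 9.8 = 14.50 mm
Layer 31–25 kPa: Δp = 60 hPa = 6000 Pa, q̄ = 0.00145 kg/kg → 0.00145 × 6000 / 9.8 = 0.89 mm
PW = 37.47 + 14.50 + 0.89 = 52.86 ≈ 52.9 mm.
Rainfall = ε × PW = 0.31 × 52.9 = 16.4 mm.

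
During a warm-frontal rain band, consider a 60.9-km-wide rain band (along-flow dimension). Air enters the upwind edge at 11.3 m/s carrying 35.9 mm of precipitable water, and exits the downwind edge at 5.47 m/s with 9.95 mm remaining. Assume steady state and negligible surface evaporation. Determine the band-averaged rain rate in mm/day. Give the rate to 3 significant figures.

Column moisture flux per unit crosswind length is F = V × PW.
Inflow: F_in = 11.3 × 35.9 = 405.67 mm·m/s
Outflow: F_out = 5.47 × 9.95 = 54.4265 mm·m/s
Steady-state rate R = (F_in − F_out)/L = (405.67 − 54.4265) / 60900 m = 5.768e-03 mm/s.
R = 5.768e-03 × 3600 × 24 = 498 mm/day.

R ≈ 498 mm/day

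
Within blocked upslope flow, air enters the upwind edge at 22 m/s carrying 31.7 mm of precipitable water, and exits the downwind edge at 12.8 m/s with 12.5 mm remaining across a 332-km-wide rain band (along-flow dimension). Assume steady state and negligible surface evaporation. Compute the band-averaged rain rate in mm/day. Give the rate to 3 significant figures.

R ≈ 140 mm/day

Column moisture flux per unit crosswind length is F = V × PW.
Inflow: F_in = 22 × 31.7 = 697.4 mm·m/s
Outflow: F_out = 12.8 × 12.5 = 160 mm·m/s
Steady-state rate R = (F_in − F_out)/L = (697.4 − 160) / 332000 m = 1.619e-03 mm/s.
R = 1.619e-03 × 3600 × 24 = 140 mm/day.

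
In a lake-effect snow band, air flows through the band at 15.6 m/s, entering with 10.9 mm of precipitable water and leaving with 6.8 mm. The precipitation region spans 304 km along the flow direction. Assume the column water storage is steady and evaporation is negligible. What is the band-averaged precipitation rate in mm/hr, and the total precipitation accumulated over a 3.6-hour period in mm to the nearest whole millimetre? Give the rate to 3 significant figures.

Column moisture flux per unit crosswind length is F = V × PW.
Inflow: F_in = 15.6 × 10.9 = 170.04 mm·m/s
Outflow: F_out = 15.6 × 6.8 = 106.08 mm·m/s
Steady-state rate R = (F_in − F_out)/L = (170.04 − 106.08) / 304000 m = 2.104e-04 mm/s.
R = 2.104e-04 × 3600 = 0.757 mm/hr.
Over 3.6 h: total = 0.757 × 3.6 = 2.7252 ≈ 3 mm.

R ≈ 0.757 mm/hr; total ≈ 3 mm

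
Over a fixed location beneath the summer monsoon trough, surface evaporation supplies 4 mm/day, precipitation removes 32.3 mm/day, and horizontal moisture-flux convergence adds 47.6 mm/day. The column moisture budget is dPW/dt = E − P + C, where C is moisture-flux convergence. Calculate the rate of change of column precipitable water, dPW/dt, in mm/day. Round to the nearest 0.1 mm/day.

dPW/dt ≈ 19.3 mm/day

dPW/dt = E − P + C = 4 − 32.3 + (47.6) = 19.3 mm/day.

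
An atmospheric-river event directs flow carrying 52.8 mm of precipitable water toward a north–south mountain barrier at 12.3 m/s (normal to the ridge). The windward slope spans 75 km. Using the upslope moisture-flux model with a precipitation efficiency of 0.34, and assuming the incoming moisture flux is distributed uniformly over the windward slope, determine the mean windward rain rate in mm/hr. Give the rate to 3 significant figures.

R ≈ 10.6 mm/hr

Incoming column moisture flux per unit ridge length: F = V × PW = 12.3 × 52.8 = 649.44 mm·m/s.
Spread over the 75 km slope with efficiency ε = 0.34: R = ε·F/W = 0.34 × 649.44 / 75000 m = 2.944e-03 mm/s.
R = 2.944e-03 × 3600 = 10.6 mm/hr.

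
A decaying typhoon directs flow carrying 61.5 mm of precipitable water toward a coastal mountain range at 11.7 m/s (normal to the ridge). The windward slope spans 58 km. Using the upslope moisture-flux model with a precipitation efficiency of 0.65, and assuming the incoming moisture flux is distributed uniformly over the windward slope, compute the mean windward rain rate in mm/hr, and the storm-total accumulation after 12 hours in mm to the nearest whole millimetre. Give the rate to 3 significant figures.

Incoming column moisture flux per unit ridge length: F = V × PW = 11.7 × 61.5 = 719.55 mm·m/s.
Spread over the 58 km slope with efficiency ε = 0.65: R = ε·F/W = 0.65 × 719.55 / 58000 m = 8.064e-03 mm/s.
R = 8.064e-03 × 3600 = 29.0 mm/hr.
Over 12 h: total = 29.0 × 12 = 348 mm.

R ≈ 29.0 mm/hr; total ≈ 348 mm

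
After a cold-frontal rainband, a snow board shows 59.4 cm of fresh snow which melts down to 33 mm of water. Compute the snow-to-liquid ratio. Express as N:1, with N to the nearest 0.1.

Ratio = snow depth / SWE = 594 mm / 33 mm = 18.0, i.e. 18.0:1.

ratio ≈ 18.0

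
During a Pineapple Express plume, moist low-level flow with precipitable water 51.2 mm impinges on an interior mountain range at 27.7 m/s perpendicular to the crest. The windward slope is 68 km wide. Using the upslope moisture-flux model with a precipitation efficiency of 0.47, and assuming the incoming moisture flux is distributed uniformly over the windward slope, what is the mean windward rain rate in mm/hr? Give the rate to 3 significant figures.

R ≈ 35.3 mm/hr

Incoming column moisture flux per unit ridge length: F = V × PW = 27.7 × 51.2 = 1418.24 mm·m/s.
Spread over the 68 km slope with efficiency ε = 0.47: R = ε·F/W = 0.47 × 1418.24 / 68000 m = 9.803e-03 mm/s.
R = 9.803e-03 × 3600 = 35.3 mm/hr.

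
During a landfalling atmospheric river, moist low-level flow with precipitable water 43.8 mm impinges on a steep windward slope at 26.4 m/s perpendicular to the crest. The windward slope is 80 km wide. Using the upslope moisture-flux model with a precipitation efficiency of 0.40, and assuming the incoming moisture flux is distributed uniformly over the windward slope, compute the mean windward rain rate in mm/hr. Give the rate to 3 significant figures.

Incoming column moisture flux per unit ridge length: F = V × PW = 26.4 × 43.8 = 1156.32 mm·m/s.
Spread over the 80 km slope with efficiency ε = 0.40: R = ε·F/W = 0.40 × 1156.32 / 80000 m = 5.782e-03 mm/s.
R = 5.782e-03 × 3600 = 20.8 mm/hr.

R ≈ 20.8 mm/hr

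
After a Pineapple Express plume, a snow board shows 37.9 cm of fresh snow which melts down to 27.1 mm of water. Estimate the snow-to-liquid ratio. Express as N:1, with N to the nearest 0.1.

Ratio = snow depth / SWE = 379 mm / 27.1 mm = 14.0, i.e. 14.0:1.

ratio ≈ 14.0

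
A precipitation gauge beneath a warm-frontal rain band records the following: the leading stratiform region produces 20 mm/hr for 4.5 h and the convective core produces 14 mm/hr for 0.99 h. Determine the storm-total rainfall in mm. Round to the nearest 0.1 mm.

Total = Σ Rᵢ Δtᵢ = 20 × 4.5 + 14 × 0.99
      = 90 + 13.86 = 103.9 mm.

total ≈ 103.9 mm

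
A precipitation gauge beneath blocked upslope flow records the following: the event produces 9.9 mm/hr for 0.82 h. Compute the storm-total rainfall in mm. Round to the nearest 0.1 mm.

total ≈ 8.1 mm

Total = Σ Rᵢ Δtᵢ = 9.9 × 0.82
      = 8.118 = 8.1 mm.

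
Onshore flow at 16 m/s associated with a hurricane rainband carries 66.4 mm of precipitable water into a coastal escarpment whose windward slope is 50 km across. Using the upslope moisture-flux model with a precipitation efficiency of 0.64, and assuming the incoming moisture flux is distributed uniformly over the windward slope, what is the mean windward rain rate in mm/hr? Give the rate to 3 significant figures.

Incoming column moisture flux per unit ridge length: F = V × PW = 16 × 66.4 = 1062.4 mm·m/s.
Spread over the 50 km slope with efficiency ε = 0.64: R = ε·F/W = 0.64 × 1062.4 / 50000 m = 1.360e-02 mm/s.
R = 1.360e-02 × 3600 = 49.0 mm/hr.

R ≈ 49.0 mm/hr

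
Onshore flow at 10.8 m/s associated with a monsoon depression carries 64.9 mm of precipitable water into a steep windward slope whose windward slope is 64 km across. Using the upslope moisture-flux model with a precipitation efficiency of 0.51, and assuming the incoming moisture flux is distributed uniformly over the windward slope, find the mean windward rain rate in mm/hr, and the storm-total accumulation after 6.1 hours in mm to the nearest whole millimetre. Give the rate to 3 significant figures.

R ≈ 20.1 mm/hr; total ≈ 123 mm

Incoming column moisture flux per unit ridge length: F = V × PW = 10.8 × 64.9 = 700.92 mm·m/s.
Spread over the 64 km slope with efficiency ε = 0.51: R = ε·F/W = 0.51 × 700.92 / 64000 m = 5.585e-03 mm/s.
R = 5.585e-03 × 3600 = 20.1 mm/hr.
Over 6.1 h: total = 20.1 × 6.1 = 122.61 ≈ 123 mm.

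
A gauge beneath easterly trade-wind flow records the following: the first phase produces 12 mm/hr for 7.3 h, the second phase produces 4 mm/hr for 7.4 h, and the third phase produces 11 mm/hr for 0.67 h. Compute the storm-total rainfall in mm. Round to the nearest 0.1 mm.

total ≈ 124.6 mm

Total = Σ Rᵢ Δtᵢ = 12 × 7.3 + 4 × 7.4 + 11 × 0.67
      = 87.6 + 29.6 + 7.37 = 124.6 mm.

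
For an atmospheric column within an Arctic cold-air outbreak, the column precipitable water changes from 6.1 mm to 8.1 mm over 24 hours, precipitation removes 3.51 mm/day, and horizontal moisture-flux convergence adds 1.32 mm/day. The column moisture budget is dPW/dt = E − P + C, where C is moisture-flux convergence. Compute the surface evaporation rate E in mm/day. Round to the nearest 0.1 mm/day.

E ≈ 4.2 mm/day

dPW/dt = (8.1 − 6.1) mm / (24/24 day) = +2.000 mm/day.
E = dPW/dt + P − C = (+2.000) + 3.51 − (1.32) = 4.2 mm/day.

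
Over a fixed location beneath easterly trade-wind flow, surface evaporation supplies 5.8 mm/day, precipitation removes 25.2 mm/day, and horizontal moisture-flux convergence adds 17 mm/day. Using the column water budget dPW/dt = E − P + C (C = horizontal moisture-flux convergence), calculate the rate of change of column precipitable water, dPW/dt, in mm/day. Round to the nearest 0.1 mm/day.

dPW/dt ≈ -2.4 mm/day

dPW/dt = E − P + C = 5.8 − 25.2 + (17) = -2.4 mm/day.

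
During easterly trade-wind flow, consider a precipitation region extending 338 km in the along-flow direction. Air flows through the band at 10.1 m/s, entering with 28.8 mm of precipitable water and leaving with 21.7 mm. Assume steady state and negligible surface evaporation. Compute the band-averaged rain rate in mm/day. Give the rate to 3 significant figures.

R ≈ 18.3 mm/day

Column moisture flux per unit crosswind length is F = V × PW.
Inflow: F_in = 10.1 × 28.8 = 290.88 mm·m/s
Outflow: F_out = 10.1 × 21.7 = 219.17 mm·m/s
Steady-state rate R = (F_in − F_out)/L = (290.88 − 219.17) / 338000 m = 2.122e-04 mm/s.
R = 2.122e-04 × 3600 × 24 = 18.3 mm/day.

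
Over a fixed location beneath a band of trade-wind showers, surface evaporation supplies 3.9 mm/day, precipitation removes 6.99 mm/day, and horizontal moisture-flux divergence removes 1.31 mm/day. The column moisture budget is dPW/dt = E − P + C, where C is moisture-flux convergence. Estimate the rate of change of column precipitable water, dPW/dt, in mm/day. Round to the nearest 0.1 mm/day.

dPW/dt = E − P + C = 3.9 − 6.99 + (-1.31) = -4.4 mm/day.

dPW/dt ≈ -4.4 mm/day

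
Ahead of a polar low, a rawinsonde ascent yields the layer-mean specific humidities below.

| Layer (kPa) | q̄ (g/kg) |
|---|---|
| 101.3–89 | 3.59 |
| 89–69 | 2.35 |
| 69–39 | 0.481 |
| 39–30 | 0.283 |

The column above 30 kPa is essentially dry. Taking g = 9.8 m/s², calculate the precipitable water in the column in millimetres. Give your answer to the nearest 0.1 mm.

PW ≈ 11.0 mm

Precipitable water is the column-integrated vapour mass per unit area: PW = (1/g) Σ q̄ Δp, with q in kg/kg and Δp in Pa (1 kg/m² of water = 1 mm).
Layer 101.3–89 kPa: Δp = 123 hPa = 12300 Pa, q̄ = 0.00359 kg/kg → 0.00359 × 12300 / 9.8 = 4.51 mm
Layer 89–69 kPa: Δp = 200 hPa = 20000 Pa, q̄ = 0.00235 kg/kg → 0.00235 × 20000 / 9.8 = 4.80 mm
Layer 69–39 kPa: Δp = 300 hPa = 30000 Pa, q̄ = 0.000481 kg/kg → 0.000481 × 30000 / 9.8 = 1.47 mm
Layer 39–30 kPa: Δp = 90 hPa = 9000 Pa, q̄ = 0.000283 kg/kg → 0.000283 × 9000 / 9.8 = 0.26 mm
PW = 4.51 + 4.80 + 1.47 + 0.26 = 11.04 ≈ 11.0 mm.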